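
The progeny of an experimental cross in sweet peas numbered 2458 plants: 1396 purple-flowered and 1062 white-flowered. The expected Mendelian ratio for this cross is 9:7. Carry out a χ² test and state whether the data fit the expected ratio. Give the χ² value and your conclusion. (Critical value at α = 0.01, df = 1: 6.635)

Expected counts for N = 2458 under a 9:7 ratio (total parts = 16):
  purple-flowered: 2458 × 9/16 = 1382.625
  white-flowered: 2458 × 7/16 = 1075.375
χ² = Σ (O − E)² / E
  purple-flowered: (1396 − 1382.625)² / 1382.625 = 0.1294
  white-flowered: (1062 − 1075.375)² / 1075.375 = 0.1664
χ² = 0.1294 + 0.1664 = 0.2958 ≈ 0.296
Degrees of freedom = 2 − 1 = 1; critical value at α = 0.01 is 6.635.
Since 0.296 < 6.635, we fail to reject the null hypothesis — the data are consistent with the 9:7 ratio.

0.296; consistent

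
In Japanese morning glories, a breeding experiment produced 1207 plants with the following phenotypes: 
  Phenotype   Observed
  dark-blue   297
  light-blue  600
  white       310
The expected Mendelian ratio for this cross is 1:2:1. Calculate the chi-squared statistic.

0.321

Under the 1:2:1 hypothesis (Σ ratio = 4, N = 1207):
  dark-blue: 1207 × 1/4 = 301.75
  light-blue: 1207 × 2/4 = 603.5
  white: 1207 × 1/4 = 301.75
χ² = Σ (O − E)² / E
  dark-blue: (297 − 301.75)² / 301.75 = 0.0748
  light-blue: (600 − 603.5)² / 603.5 = 0.0203
  white: (310 − 301.75)² / 301.75 = 0.2256
χ² = 0.0748 + 0.0203 + 0.2256 = 0.3207 ≈ 0.321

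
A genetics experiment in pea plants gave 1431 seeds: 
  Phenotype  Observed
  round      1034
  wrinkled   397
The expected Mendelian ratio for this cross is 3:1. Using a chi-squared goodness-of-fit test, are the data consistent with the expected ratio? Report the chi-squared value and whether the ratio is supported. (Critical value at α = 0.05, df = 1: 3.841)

Total ratio parts = 4. Expected numbers out of 1431:
  round: 1431 × 3/4 = 1073.25
  wrinkled: 1431 × 1/4 = 357.75
χ² = Σ (O − E)² / E
  round: (1034 − 1073.25)² / 1073.25 = 1.4354
  wrinkled: (397 − 357.75)² / 357.75 = 4.3063
χ² = 1.4354 + 4.3063 = 5.7417 ≈ 5.742
Degrees of freedom = 2 − 1 = 1; critical value at α = 0.05 is 3.841.
Since 5.742 > 3.841, we reject the null hypothesis — the data do not fit the 3:1 ratio.

5.742; not consistent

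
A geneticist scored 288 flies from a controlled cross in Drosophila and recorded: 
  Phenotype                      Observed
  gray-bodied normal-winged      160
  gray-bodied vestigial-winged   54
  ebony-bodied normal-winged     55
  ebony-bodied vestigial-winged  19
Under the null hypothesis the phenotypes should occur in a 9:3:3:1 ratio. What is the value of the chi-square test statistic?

Under the 9:3:3:1 hypothesis (Σ ratio = 16, N = 288):
  gray-bodied normal-winged: 288 × 9/16 = 162
  gray-bodied vestigial-winged: 288 × 3/16 = 54
  ebony-bodied normal-winged: 288 × 3/16 = 54
  ebony-bodied vestigial-winged: 288 × 1/16 = 18
χ² = Σ (O − E)² / E
  gray-bodied normal-winged: (160 − 162)² / 162 = 0.0247
  gray-bodied vestigial-winged: (54 − 54)² / 54 = 0.0000
  ebony-bodied normal-winged: (55 − 54)² / 54 = 0.0185
  ebony-bodied vestigial-winged: (19 − 18)² / 18 = 0.0556
χ² = 0.0247 + 0.0000 + 0.0185 + 0.0556 = 0.0988 ≈ 0.099

0.099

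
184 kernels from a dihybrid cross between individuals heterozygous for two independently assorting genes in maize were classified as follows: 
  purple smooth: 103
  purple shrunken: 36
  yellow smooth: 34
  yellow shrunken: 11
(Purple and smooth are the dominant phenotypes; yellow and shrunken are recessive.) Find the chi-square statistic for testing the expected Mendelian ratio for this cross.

0.097

A dihybrid F₂ with independent assortment and complete dominance at both loci gives a 9:3:3:1 phenotypic ratio.
Under the 9:3:3:1 hypothesis (Σ ratio = 16, N = 184):
  purple smooth: 184 × 9/16 = 103.5
  purple shrunken: 184 × 3/16 = 34.5
  yellow smooth: 184 × 3/16 = 34.5
  yellow shrunken: 184 × 1/16 = 11.5
χ² = Σ (O − E)² / E
  purple smooth: (103 − 103.5)² / 103.5 = 0.0024
  purple shrunken: (36 − 34.5)² / 34.5 = 0.0652
  yellow smooth: (34 − 34.5)² / 34.5 = 0.0072
  yellow shrunken: (11 − 11.5)² / 11.5 = 0.0217
χ² = 0.0024 + 0.0652 + 0.0072 + 0.0217 = 0.0965 ≈ 0.097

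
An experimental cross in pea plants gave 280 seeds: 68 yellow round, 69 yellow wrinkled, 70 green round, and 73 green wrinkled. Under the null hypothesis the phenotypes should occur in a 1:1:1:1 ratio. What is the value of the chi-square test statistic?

0.200

Under the 1:1:1:1 hypothesis (Σ ratio = 4, N = 280):
  yellow round: 280 × 1/4 = 70
  yellow wrinkled: 280 × 1/4 = 70
  green round: 280 × 1/4 = 70
  green wrinkled: 280 × 1/4 = 70
χ² = Σ (O − E)² / E
  yellow round: (68 − 70)² / 70 = 0.0571
  yellow wrinkled: (69 − 70)² / 70 = 0.0143
  green round: (70 − 70)² / 70 = 0.0000
  green wrinkled: (73 − 70)² / 70 = 0.1286
χ² = 0.0571 + 0.0143 + 0.0000 + 0.1286 = 0.200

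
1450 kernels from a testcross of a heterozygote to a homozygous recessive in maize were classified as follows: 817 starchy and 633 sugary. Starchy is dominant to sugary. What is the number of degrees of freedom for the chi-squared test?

1

A testcross of a heterozygote (Aa × aa) gives a 1:1 phenotypic ratio.
A goodness-of-fit test with 2 phenotype classes has df = 2 − 1 = 1.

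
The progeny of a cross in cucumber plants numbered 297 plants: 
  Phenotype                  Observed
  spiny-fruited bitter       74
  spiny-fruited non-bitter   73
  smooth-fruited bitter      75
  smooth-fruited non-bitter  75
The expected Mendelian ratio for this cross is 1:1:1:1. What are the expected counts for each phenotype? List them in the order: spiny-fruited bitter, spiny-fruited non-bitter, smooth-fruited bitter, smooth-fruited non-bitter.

The 1:1:1:1 ratio has 4 parts, so with N = 297 the expected counts are:
  spiny-fruited bitter: 297 × 1/4 = 74.25
  spiny-fruited non-bitter: 297 × 1/4 = 74.25
  smooth-fruited bitter: 297 × 1/4 = 74.25
  smooth-fruited non-bitter: 297 × 1/4 = 74.25

74.25, 74.25, 74.25, 74.25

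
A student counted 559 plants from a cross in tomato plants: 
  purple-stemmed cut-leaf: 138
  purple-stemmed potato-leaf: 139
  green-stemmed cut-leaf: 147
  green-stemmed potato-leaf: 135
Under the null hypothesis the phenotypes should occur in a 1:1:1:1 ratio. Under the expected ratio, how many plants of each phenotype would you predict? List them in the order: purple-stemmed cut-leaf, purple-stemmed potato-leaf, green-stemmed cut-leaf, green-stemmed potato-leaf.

139.75, 139.75, 139.75, 139.75

The 1:1:1:1 ratio has 4 parts, so with N = 559 the expected counts are:
  purple-stemmed cut-leaf: 559 × 1/4 = 139.75
  purple-stemmed potato-leaf: 559 × 1/4 = 139.75
  green-stemmed cut-leaf: 559 × 1/4 = 139.75
  green-stemmed potato-leaf: 559 × 1/4 = 139.75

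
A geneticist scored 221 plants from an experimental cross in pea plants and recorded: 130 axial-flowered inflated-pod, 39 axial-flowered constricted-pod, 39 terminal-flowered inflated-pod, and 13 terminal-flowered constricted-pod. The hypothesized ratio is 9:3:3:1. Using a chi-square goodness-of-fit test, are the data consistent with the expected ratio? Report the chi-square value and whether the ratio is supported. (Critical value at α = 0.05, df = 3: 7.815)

0.595; consistent

The 9:3:3:1 ratio has 16 parts, so with N = 221 the expected counts are:
  axial-flowered inflated-pod: 221 × 9/16 = 124.3125
  axial-flowered constricted-pod: 221 × 3/16 = 41.4375
  terminal-flowered inflated-pod: 221 × 3/16 = 41.4375
  terminal-flowered constricted-pod: 221 × 1/16 = 13.8125
χ² = Σ (O − E)² / E
  axial-flowered inflated-pod: (130 − 124.3125)² / 124.3125 = 0.2602
  axial-flowered constricted-pod: (39 − 41.4375)² / 41.4375 = 0.1434
  terminal-flowered inflated-pod: (39 − 41.4375)² / 41.4375 = 0.1434
  terminal-flowered constricted-pod: (13 − 13.8125)² / 13.8125 = 0.0478
χ² = 0.2602 + 0.1434 + 0.1434 + 0.0478 = 0.5948 ≈ 0.595
Degrees of freedom = 4 − 1 = 3; critical value at α = 0.05 is 7.815.
Since 0.595 < 7.815, we fail to reject the null hypothesis — the data are consistent with the 9:3:3:1 ratio.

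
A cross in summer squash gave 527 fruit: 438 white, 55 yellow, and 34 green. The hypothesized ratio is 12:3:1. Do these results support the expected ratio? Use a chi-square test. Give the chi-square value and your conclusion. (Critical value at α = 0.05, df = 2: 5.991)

Expected counts for N = 527 under a 12:3:1 ratio (total parts = 16):
  white: 527 × 12/16 = 395.25
  yellow: 527 × 3/16 = 98.8125
  green: 527 × 1/16 = 32.9375
χ² = Σ (O − E)² / E
  white: (438 − 395.25)² / 395.25 = 4.6238
  yellow: (55 − 98.8125)² / 98.8125 = 19.4260
  green: (34 − 32.9375)² / 32.9375 = 0.0343
χ² = 4.6238 + 19.4260 + 0.0343 = 24.0841 ≈ 24.084
Degrees of freedom = 3 − 1 = 2; critical value at α = 0.05 is 5.991.
Since 24.084 > 5.991, we reject the null hypothesis — the data do not fit the 12:3:1 ratio.

24.084; not consistent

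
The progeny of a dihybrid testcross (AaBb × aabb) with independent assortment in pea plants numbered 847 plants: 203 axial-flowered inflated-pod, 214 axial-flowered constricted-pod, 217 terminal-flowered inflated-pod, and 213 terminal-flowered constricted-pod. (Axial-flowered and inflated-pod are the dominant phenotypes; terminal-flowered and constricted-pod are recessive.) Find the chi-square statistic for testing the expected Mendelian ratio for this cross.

A dihybrid testcross with independent assortment gives a 1:1:1:1 ratio.
Under the 1:1:1:1 hypothesis (Σ ratio = 4, N = 847):
  axial-flowered inflated-pod: 847 × 1/4 = 211.75
  axial-flowered constricted-pod: 847 × 1/4 = 211.75
  terminal-flowered inflated-pod: 847 × 1/4 = 211.75
  terminal-flowered constricted-pod: 847 × 1/4 = 211.75
χ² = Σ (O − E)² / E
  axial-flowered inflated-pod: (203 − 211.75)² / 211.75 = 0.3616
  axial-flowered constricted-pod: (214 − 211.75)² / 211.75 = 0.0239
  terminal-flowered inflated-pod: (217 − 211.75)² / 211.75 = 0.1302
  terminal-flowered constricted-pod: (213 − 211.75)² / 211.75 = 0.0074
χ² = 0.3616 + 0.0239 + 0.1302 + 0.0074 = 0.5231 ≈ 0.523

0.523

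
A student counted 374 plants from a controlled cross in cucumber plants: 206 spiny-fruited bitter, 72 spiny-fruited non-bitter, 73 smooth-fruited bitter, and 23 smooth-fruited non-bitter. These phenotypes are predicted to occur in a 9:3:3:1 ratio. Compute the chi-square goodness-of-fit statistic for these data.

0.265

The 9:3:3:1 ratio has 16 parts, so with N = 374 the expected counts are:
  spiny-fruited bitter: 374 × 9/16 = 210.375
  spiny-fruited non-bitter: 374 × 3/16 = 70.125
  smooth-fruited bitter: 374 × 3/16 = 70.125
  smooth-fruited non-bitter: 374 × 1/16 = 23.375
χ² = Σ (O − E)² / E
  spiny-fruited bitter: (206 − 210.375)² / 210.375 = 0.0910
  spiny-fruited non-bitter: (72 − 70.125)² / 70.125 = 0.0501
  smooth-fruited bitter: (73 − 70.125)² / 70.125 = 0.1179
  smooth-fruited non-bitter: (23 − 23.375)² / 23.375 = 0.0060
χ² = 0.0910 + 0.0501 + 0.1179 + 0.0060 = 0.265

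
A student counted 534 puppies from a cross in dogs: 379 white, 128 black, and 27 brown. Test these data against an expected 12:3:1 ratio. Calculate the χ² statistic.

10.132

Expected counts for N = 534 under a 12:3:1 ratio (total parts = 16):
  white: 534 × 12/16 = 400.5
  black: 534 × 3/16 = 100.125
  brown: 534 × 1/16 = 33.375
χ² = Σ (O − E)² / E
  white: (379 − 400.5)² / 400.5 = 1.1542
  black: (128 − 100.125)² / 100.125 = 7.7605
  brown: (27 − 33.375)² / 33.375 = 1.2177
χ² = 1.1542 + 7.7605 + 1.2177 = 10.1324 ≈ 10.132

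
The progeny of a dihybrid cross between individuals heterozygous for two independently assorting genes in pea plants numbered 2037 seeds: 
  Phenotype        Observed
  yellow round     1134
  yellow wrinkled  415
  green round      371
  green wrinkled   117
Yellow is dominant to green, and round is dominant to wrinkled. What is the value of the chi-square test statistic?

A dihybrid F₂ with independent assortment and complete dominance at both loci gives a 9:3:3:1 phenotypic ratio.
The 9:3:3:1 ratio has 16 parts, so with N = 2037 the expected counts are:
  yellow round: 2037 × 9/16 = 1145.8125
  yellow wrinkled: 2037 × 3/16 = 381.9375
  green round: 2037 × 3/16 = 381.9375
  green wrinkled: 2037 × 1/16 = 127.3125
χ² = Σ (O − E)² / E
  yellow round: (1134 − 1145.8125)² / 1145.8125 = 0.1218
  yellow wrinkled: (415 − 381.9375)² / 381.9375 = 2.8621
  green round: (371 − 381.9375)² / 381.9375 = 0.3132
  green wrinkled: (117 − 127.3125)² / 127.3125 = 0.8353
χ² = 0.1218 + 2.8621 + 0.3132 + 0.8353 = 4.1324 ≈ 4.132

4.132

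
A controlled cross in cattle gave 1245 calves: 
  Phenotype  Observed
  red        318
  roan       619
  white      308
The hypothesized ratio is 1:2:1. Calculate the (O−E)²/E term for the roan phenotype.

0.020

Under the 1:2:1 hypothesis (Σ ratio = 4, N = 1245):
  red: 1245 × 1/4 = 311.25
  roan: 1245 × 2/4 = 622.5
  white: 1245 × 1/4 = 311.25
Contribution of roan: (619 − 622.5)² / 622.5 = 0.0197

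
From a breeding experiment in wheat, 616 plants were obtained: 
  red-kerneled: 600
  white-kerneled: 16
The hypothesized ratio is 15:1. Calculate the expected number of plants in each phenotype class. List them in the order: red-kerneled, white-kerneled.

577.5, 38.5

Expected counts for N = 616 under a 15:1 ratio (total parts = 16):
  red-kerneled: 616 × 15/16 = 577.5
  white-kerneled: 616 × 1/16 = 38.5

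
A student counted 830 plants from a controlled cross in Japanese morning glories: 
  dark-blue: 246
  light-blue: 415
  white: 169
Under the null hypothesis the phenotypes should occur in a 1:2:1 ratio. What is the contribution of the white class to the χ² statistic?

Under the 1:2:1 hypothesis (Σ ratio = 4, N = 830):
  dark-blue: 830 × 1/4 = 207.5
  light-blue: 830 × 2/4 = 415
  white: 830 × 1/4 = 207.5
Contribution of white: (169 − 207.5)² / 207.5 = 7.1434

7.143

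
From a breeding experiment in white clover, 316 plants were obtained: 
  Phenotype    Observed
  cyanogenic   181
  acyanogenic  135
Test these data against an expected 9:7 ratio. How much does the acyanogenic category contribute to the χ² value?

0.076

Under the 9:7 hypothesis (Σ ratio = 16, N = 316):
  cyanogenic: 316 × 9/16 = 177.75
  acyanogenic: 316 × 7/16 = 138.25
Contribution of acyanogenic: (135 − 138.25)² / 138.25 = 0.0764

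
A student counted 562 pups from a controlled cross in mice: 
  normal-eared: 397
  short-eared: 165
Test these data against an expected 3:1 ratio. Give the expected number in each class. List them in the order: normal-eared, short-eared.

421.5, 140.5

Under the 3:1 hypothesis (Σ ratio = 4, N = 562):
  normal-eared: 562 × 3/4 = 421.5
  short-eared: 562 × 1/4 = 140.5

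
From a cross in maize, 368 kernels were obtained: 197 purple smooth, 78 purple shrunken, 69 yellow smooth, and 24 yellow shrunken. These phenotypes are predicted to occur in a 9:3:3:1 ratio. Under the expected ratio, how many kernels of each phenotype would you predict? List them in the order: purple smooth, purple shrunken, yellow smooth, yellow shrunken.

The 9:3:3:1 ratio has 16 parts, so with N = 368 the expected counts are:
  purple smooth: 368 × 9/16 = 207
  purple shrunken: 368 × 3/16 = 69
  yellow smooth: 368 × 3/16 = 69
  yellow shrunken: 368 × 1/16 = 23

207, 69, 69, 23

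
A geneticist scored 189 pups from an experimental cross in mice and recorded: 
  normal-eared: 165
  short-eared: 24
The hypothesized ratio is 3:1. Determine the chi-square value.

Under the 3:1 hypothesis (Σ ratio = 4, N = 189):
  normal-eared: 189 × 3/4 = 141.75
  short-eared: 189 × 1/4 = 47.25
χ² = Σ (O − E)² / E
  normal-eared: (165 − 141.75)² / 141.75 = 3.8135
  short-eared: (24 − 47.25)² / 47.25 = 11.4405
χ² = 3.8135 + 11.4405 = 15.254

15.254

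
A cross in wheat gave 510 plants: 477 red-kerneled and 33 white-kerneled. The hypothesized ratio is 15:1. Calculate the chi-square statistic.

Expected counts for N = 510 under a 15:1 ratio (total parts = 16):
  red-kerneled: 510 × 15/16 = 478.125
  white-kerneled: 510 × 1/16 = 31.875
χ² = Σ (O − E)² / E
  red-kerneled: (477 − 478.125)² / 478.125 = 0.0026
  white-kerneled: (33 − 31.875)² / 31.875 = 0.0397
χ² = 0.0026 + 0.0397 = 0.0423 ≈ 0.042

0.042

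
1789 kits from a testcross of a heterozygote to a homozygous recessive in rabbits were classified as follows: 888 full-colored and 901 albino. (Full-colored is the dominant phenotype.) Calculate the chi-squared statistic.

0.094

A testcross of a heterozygote (Aa × aa) gives a 1:1 phenotypic ratio.
The 1:1 ratio has 2 parts, so with N = 1789 the expected counts are:
  full-colored: 1789 × 1/2 = 894.5
  albino: 1789 × 1/2 = 894.5
χ² = Σ (O − E)² / E
  full-colored: (888 − 894.5)² / 894.5 = 0.0472
  albino: (901 − 894.5)² / 894.5 = 0.0472
χ² = 0.0472 + 0.0472 = 0.0944 ≈ 0.094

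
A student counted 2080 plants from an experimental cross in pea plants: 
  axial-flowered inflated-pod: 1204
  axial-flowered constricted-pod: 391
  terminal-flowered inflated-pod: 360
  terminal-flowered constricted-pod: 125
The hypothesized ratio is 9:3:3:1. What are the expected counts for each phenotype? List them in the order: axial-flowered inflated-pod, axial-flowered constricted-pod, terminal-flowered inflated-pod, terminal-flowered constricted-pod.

Expected counts for N = 2080 under a 9:3:3:1 ratio (total parts = 16):
  axial-flowered inflated-pod: 2080 × 9/16 = 1170
  axial-flowered constricted-pod: 2080 × 3/16 = 390
  terminal-flowered inflated-pod: 2080 × 3/16 = 390
  terminal-flowered constricted-pod: 2080 × 1/16 = 130

1170, 390, 390, 130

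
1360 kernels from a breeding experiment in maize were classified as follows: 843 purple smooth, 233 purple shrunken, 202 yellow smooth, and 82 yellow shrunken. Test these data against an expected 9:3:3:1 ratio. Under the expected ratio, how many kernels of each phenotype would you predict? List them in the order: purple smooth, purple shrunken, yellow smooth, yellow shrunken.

Under the 9:3:3:1 hypothesis (Σ ratio = 16, N = 1360):
  purple smooth: 1360 × 9/16 = 765
  purple shrunken: 1360 × 3/16 = 255
  yellow smooth: 1360 × 3/16 = 255
  yellow shrunken: 1360 × 1/16 = 85

765, 255, 255, 85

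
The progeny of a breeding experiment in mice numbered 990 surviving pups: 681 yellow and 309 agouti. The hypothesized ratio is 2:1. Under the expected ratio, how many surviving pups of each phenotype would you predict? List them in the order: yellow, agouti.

Under the 2:1 hypothesis (Σ ratio = 3, N = 990):
  yellow: 990 × 2/3 = 660
  agouti: 990 × 1/3 = 330

660, 330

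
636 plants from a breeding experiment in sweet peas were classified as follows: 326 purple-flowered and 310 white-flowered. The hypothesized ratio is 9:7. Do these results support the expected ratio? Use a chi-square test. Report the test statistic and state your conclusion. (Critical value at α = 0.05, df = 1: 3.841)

6.441; not consistent

Expected counts for N = 636 under a 9:7 ratio (total parts = 16):
  purple-flowered: 636 × 9/16 = 357.75
  white-flowered: 636 × 7/16 = 278.25
χ² = Σ (O − E)² / E
  purple-flowered: (326 − 357.75)² / 357.75 = 2.8178
  white-flowered: (310 − 278.25)² / 278.25 = 3.6229
χ² = 2.8178 + 3.6229 = 6.4407 ≈ 6.441
Degrees of freedom = 2 − 1 = 1; critical value at α = 0.05 is 3.841.
Since 6.441 > 3.841, we reject the null hypothesis — the data do not fit the 9:7 ratio.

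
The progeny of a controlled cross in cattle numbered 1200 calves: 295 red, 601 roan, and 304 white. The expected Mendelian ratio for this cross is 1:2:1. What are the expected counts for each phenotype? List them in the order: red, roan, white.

The 1:2:1 ratio has 4 parts, so with N = 1200 the expected counts are:
  red: 1200 × 1/4 = 300
  roan: 1200 × 2/4 = 600
  white: 1200 × 1/4 = 300

300, 600, 300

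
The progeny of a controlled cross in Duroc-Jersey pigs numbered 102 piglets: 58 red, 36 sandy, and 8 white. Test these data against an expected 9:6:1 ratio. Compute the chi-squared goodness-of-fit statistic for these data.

0.553

Under the 9:6:1 hypothesis (Σ ratio = 16, N = 102):
  red: 102 × 9/16 = 57.375
  sandy: 102 × 6/16 = 38.25
  white: 102 × 1/16 = 6.375
χ² = Σ (O − E)² / E
  red: (58 − 57.375)² / 57.375 = 0.0068
  sandy: (36 − 38.25)² / 38.25 = 0.1324
  white: (8 − 6.375)² / 6.375 = 0.4142
χ² = 0.0068 + 0.1324 + 0.4142 = 0.5534 ≈ 0.553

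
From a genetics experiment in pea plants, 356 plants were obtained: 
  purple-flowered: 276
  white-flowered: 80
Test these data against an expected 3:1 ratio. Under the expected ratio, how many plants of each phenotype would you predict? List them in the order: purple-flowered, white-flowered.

267, 89

The 3:1 ratio has 4 parts, so with N = 356 the expected counts are:
  purple-flowered: 356 × 3/4 = 267
  white-flowered: 356 × 1/4 = 89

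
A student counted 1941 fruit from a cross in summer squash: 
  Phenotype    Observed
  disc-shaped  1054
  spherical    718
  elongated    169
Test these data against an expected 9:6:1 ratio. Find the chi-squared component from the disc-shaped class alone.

1.310

The 9:6:1 ratio has 16 parts, so with N = 1941 the expected counts are:
  disc-shaped: 1941 × 9/16 = 1091.8125
  spherical: 1941 × 6/16 = 727.875
  elongated: 1941 × 1/16 = 121.3125
Contribution of disc-shaped: (1054 − 1091.8125)² / 1091.8125 = 1.3096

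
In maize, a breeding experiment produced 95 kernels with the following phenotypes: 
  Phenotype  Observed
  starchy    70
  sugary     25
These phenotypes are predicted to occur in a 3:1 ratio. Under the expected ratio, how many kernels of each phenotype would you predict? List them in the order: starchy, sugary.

Total ratio parts = 4. Expected numbers out of 95:
  starchy: 95 × 3/4 = 71.25
  sugary: 95 × 1/4 = 23.75

71.25, 23.75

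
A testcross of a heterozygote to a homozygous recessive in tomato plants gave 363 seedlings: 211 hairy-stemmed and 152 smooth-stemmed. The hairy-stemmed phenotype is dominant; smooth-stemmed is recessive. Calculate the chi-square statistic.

A testcross of a heterozygote (Aa × aa) gives a 1:1 phenotypic ratio.
The 1:1 ratio has 2 parts, so with N = 363 the expected counts are:
  hairy-stemmed: 363 × 1/2 = 181.5
  smooth-stemmed: 363 × 1/2 = 181.5
χ² = Σ (O − E)² / E
  hairy-stemmed: (211 − 181.5)² / 181.5 = 4.7948
  smooth-stemmed: (152 − 181.5)² / 181.5 = 4.7948
χ² = 4.7948 + 4.7948 = 9.5896 ≈ 9.590

9.590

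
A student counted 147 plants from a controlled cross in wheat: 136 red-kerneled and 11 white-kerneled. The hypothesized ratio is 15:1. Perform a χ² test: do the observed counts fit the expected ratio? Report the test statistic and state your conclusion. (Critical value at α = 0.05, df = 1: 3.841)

Expected counts for N = 147 under a 15:1 ratio (total parts = 16):
  red-kerneled: 147 × 15/16 = 137.8125
  white-kerneled: 147 × 1/16 = 9.1875
χ² = Σ (O − E)² / E
  red-kerneled: (136 − 137.8125)² / 137.8125 = 0.0238
  white-kerneled: (11 − 9.1875)² / 9.1875 = 0.3576
χ² = 0.0238 + 0.3576 = 0.3814 ≈ 0.381
Degrees of freedom = 2 − 1 = 1; critical value at α = 0.05 is 3.841.
Since 0.381 < 3.841, we fail to reject the null hypothesis — the data are consistent with the 15:1 ratio.

0.381; consistent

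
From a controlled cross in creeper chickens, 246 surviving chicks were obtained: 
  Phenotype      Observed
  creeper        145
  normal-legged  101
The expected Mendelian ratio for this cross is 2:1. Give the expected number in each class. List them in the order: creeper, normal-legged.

The 2:1 ratio has 3 parts, so with N = 246 the expected counts are:
  creeper: 246 × 2/3 = 164
  normal-legged: 246 × 1/3 = 82

164, 82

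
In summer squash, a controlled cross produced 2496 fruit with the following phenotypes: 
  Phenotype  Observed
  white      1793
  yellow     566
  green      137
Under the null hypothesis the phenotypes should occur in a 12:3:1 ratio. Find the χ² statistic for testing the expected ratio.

26.169

Under the 12:3:1 hypothesis (Σ ratio = 16, N = 2496):
  white: 2496 × 12/16 = 1872
  yellow: 2496 × 3/16 = 468
  green: 2496 × 1/16 = 156
χ² = Σ (O − E)² / E
  white: (1793 − 1872)² / 1872 = 3.3339
  yellow: (566 − 468)² / 468 = 20.5214
  green: (137 − 156)² / 156 = 2.3141
χ² = 3.3339 + 20.5214 + 2.3141 = 26.1694 ≈ 26.169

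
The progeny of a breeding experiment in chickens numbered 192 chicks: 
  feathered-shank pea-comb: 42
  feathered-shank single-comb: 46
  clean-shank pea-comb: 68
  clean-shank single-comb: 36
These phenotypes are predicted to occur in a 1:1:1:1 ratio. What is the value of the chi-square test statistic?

Expected counts for N = 192 under a 1:1:1:1 ratio (total parts = 4):
  feathered-shank pea-comb: 192 × 1/4 = 48
  feathered-shank single-comb: 192 × 1/4 = 48
  clean-shank pea-comb: 192 × 1/4 = 48
  clean-shank single-comb: 192 × 1/4 = 48
χ² = Σ (O − E)² / E
  feathered-shank pea-comb: (42 − 48)² / 48 = 0.7500
  feathered-shank single-comb: (46 − 48)² / 48 = 0.0833
  clean-shank pea-comb: (68 − 48)² / 48 = 8.3333
  clean-shank single-comb: (36 − 48)² / 48 = 3.0000
χ² = 0.7500 + 0.0833 + 8.3333 + 3.0000 = 12.1666 ≈ 12.167

12.167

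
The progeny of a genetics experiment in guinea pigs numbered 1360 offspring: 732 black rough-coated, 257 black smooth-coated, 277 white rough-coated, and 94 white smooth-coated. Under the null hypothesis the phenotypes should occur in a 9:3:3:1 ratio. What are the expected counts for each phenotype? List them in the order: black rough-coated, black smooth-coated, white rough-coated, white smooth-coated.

The 9:3:3:1 ratio has 16 parts, so with N = 1360 the expected counts are:
  black rough-coated: 1360 × 9/16 = 765
  black smooth-coated: 1360 × 3/16 = 255
  white rough-coated: 1360 × 3/16 = 255
  white smooth-coated: 1360 × 1/16 = 85

765, 255, 255, 85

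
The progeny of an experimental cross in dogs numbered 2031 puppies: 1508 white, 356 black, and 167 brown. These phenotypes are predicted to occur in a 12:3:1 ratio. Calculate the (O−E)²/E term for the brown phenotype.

Under the 12:3:1 hypothesis (Σ ratio = 16, N = 2031):
  white: 2031 × 12/16 = 1523.25
  black: 2031 × 3/16 = 380.8125
  brown: 2031 × 1/16 = 126.9375
Contribution of brown: (167 − 126.9375)² / 126.9375 = 12.6440

12.644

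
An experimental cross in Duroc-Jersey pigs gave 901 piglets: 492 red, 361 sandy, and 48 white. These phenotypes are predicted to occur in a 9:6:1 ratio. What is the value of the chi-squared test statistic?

3.243

Under the 9:6:1 hypothesis (Σ ratio = 16, N = 901):
  red: 901 × 9/16 = 506.8125
  sandy: 901 × 6/16 = 337.875
  white: 901 × 1/16 = 56.3125
χ² = Σ (O − E)² / E
  red: (492 − 506.8125)² / 506.8125 = 0.4329
  sandy: (361 − 337.875)² / 337.875 = 1.5827
  white: (48 − 56.3125)² / 56.3125 = 1.2270
χ² = 0.4329 + 1.5827 + 1.2270 = 3.2426 ≈ 3.243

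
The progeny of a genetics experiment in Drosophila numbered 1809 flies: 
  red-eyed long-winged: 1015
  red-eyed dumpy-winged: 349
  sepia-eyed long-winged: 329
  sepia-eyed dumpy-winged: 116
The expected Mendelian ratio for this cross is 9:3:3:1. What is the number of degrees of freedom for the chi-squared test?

3

A goodness-of-fit test with 4 phenotype classes has df = 4 − 1 = 3.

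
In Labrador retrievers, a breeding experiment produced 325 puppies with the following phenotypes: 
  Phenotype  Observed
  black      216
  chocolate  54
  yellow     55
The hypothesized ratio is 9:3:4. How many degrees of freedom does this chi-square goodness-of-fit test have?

A goodness-of-fit test with 3 phenotype classes has df = 3 − 1 = 2.

2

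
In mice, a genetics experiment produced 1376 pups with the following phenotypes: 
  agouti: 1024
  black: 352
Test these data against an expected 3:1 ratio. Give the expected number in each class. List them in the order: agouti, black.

Expected counts for N = 1376 under a 3:1 ratio (total parts = 4):
  agouti: 1376 × 3/4 = 1032
  black: 1376 × 1/4 = 344

1032, 344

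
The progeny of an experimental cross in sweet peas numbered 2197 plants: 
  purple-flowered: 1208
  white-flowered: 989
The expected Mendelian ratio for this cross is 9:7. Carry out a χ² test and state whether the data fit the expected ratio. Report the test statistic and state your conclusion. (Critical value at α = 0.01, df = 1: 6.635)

Under the 9:7 hypothesis (Σ ratio = 16, N = 2197):
  purple-flowered: 2197 × 9/16 = 1235.8125
  white-flowered: 2197 × 7/16 = 961.1875
χ² = Σ (O − E)² / E
  purple-flowered: (1208 − 1235.8125)² / 1235.8125 = 0.6259
  white-flowered: (989 − 961.1875)² / 961.1875 = 0.8048
χ² = 0.6259 + 0.8048 = 1.4307 ≈ 1.431
Degrees of freedom = 2 − 1 = 1; critical value at α = 0.01 is 6.635.
Since 1.431 < 6.635, we fail to reject the null hypothesis — the data are consistent with the 9:7 ratio.

1.431; consistent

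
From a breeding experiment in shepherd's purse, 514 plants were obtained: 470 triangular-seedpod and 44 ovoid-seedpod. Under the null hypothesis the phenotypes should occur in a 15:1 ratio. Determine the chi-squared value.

Total ratio parts = 16. Expected numbers out of 514:
  triangular-seedpod: 514 × 15/16 = 481.875
  ovoid-seedpod: 514 × 1/16 = 32.125
χ² = Σ (O − E)² / E
  triangular-seedpod: (470 − 481.875)² / 481.875 = 0.2926
  ovoid-seedpod: (44 − 32.125)² / 32.125 = 4.3896
χ² = 0.2926 + 4.3896 = 4.6822 ≈ 4.682

4.682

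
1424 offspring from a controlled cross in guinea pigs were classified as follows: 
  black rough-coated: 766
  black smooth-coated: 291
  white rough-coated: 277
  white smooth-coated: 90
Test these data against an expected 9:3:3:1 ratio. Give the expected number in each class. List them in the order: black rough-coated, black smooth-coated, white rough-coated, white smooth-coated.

801, 267, 267, 89

Expected counts for N = 1424 under a 9:3:3:1 ratio (total parts = 16):
  black rough-coated: 1424 × 9/16 = 801
  black smooth-coated: 1424 × 3/16 = 267
  white rough-coated: 1424 × 3/16 = 267
  white smooth-coated: 1424 × 1/16 = 89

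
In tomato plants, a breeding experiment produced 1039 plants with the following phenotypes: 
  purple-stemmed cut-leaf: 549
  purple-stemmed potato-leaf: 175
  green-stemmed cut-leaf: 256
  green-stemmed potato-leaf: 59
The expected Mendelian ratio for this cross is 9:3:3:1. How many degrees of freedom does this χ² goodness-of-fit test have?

A goodness-of-fit test with 4 phenotype classes has df = 4 − 1 = 3.

3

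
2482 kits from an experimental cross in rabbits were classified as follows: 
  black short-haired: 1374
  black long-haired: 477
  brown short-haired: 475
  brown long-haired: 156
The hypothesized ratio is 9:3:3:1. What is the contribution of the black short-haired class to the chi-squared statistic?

0.351

Expected counts for N = 2482 under a 9:3:3:1 ratio (total parts = 16):
  black short-haired: 2482 × 9/16 = 1396.125
  black long-haired: 2482 × 3/16 = 465.375
  brown short-haired: 2482 × 3/16 = 465.375
  brown long-haired: 2482 × 1/16 = 155.125
Contribution of black short-haired: (1374 − 1396.125)² / 1396.125 = 0.3506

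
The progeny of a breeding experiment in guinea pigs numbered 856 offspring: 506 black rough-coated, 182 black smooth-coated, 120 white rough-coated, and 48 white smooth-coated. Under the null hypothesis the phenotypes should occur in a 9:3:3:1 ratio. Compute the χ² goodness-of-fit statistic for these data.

14.912

Expected counts for N = 856 under a 9:3:3:1 ratio (total parts = 16):
  black rough-coated: 856 × 9/16 = 481.5
  black smooth-coated: 856 × 3/16 = 160.5
  white rough-coated: 856 × 3/16 = 160.5
  white smooth-coated: 856 × 1/16 = 53.5
χ² = Σ (O − E)² / E
  black rough-coated: (506 − 481.5)² / 481.5 = 1.2466
  black smooth-coated: (182 − 160.5)² / 160.5 = 2.8801
  white rough-coated: (120 − 160.5)² / 160.5 = 10.2196
  white smooth-coated: (48 − 53.5)² / 53.5 = 0.5654
χ² = 1.2466 + 2.8801 + 10.2196 + 0.5654 = 14.9117 ≈ 14.912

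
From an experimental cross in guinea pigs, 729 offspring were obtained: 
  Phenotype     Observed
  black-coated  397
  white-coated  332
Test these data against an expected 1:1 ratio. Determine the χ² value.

Expected counts for N = 729 under a 1:1 ratio (total parts = 2):
  black-coated: 729 × 1/2 = 364.5
  white-coated: 729 × 1/2 = 364.5
χ² = Σ (O − E)² / E
  black-coated: (397 − 364.5)² / 364.5 = 2.8978
  white-coated: (332 − 364.5)² / 364.5 = 2.8978
χ² = 2.8978 + 2.8978 = 5.7956 ≈ 5.796

5.796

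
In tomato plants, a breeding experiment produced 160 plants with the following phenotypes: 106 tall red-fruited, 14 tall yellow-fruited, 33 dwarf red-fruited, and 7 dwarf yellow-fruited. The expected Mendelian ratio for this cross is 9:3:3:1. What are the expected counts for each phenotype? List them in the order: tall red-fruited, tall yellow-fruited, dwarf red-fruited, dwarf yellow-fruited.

Expected counts for N = 160 under a 9:3:3:1 ratio (total parts = 16):
  tall red-fruited: 160 × 9/16 = 90
  tall yellow-fruited: 160 × 3/16 = 30
  dwarf red-fruited: 160 × 3/16 = 30
  dwarf yellow-fruited: 160 × 1/16 = 10

90, 30, 30, 10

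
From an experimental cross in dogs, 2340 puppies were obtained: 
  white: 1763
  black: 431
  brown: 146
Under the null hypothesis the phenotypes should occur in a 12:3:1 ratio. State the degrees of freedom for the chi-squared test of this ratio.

2

A goodness-of-fit test with 3 phenotype classes has df = 3 − 1 = 2.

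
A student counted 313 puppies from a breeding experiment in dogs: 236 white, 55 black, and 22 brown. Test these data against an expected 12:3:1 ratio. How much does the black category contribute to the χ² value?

0.232

Expected counts for N = 313 under a 12:3:1 ratio (total parts = 16):
  white: 313 × 12/16 = 234.75
  black: 313 × 3/16 = 58.6875
  brown: 313 × 1/16 = 19.5625
Contribution of black: (55 − 58.6875)² / 58.6875 = 0.2317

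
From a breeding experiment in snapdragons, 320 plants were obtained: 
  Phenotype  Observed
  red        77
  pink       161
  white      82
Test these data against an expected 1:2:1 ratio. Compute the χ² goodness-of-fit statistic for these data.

Expected counts for N = 320 under a 1:2:1 ratio (total parts = 4):
  red: 320 × 1/4 = 80
  pink: 320 × 2/4 = 160
  white: 320 × 1/4 = 80
χ² = Σ (O − E)² / E
  red: (77 − 80)² / 80 = 0.1125
  pink: (161 − 160)² / 160 = 0.0063
  white: (82 − 80)² / 80 = 0.0500
χ² = 0.1125 + 0.0063 + 0.0500 = 0.1688 ≈ 0.169

0.169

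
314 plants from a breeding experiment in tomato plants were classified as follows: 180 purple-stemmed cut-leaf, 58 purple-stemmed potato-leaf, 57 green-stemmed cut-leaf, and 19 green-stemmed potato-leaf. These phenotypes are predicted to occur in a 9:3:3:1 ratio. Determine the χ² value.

Total ratio parts = 16. Expected numbers out of 314:
  purple-stemmed cut-leaf: 314 × 9/16 = 176.625
  purple-stemmed potato-leaf: 314 × 3/16 = 58.875
  green-stemmed cut-leaf: 314 × 3/16 = 58.875
  green-stemmed potato-leaf: 314 × 1/16 = 19.625
χ² = Σ (O − E)² / E
  purple-stemmed cut-leaf: (180 − 176.625)² / 176.625 = 0.0645
  purple-stemmed potato-leaf: (58 − 58.875)² / 58.875 = 0.0130
  green-stemmed cut-leaf: (57 − 58.875)² / 58.875 = 0.0597
  green-stemmed potato-leaf: (19 − 19.625)² / 19.625 = 0.0199
χ² = 0.0645 + 0.0130 + 0.0597 + 0.0199 = 0.1571 ≈ 0.157

0.157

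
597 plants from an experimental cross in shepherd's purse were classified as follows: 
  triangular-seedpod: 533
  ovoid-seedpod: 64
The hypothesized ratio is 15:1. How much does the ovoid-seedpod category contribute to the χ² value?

19.088

Total ratio parts = 16. Expected numbers out of 597:
  triangular-seedpod: 597 × 15/16 = 559.6875
  ovoid-seedpod: 597 × 1/16 = 37.3125
Contribution of ovoid-seedpod: (64 − 37.3125)² / 37.3125 = 19.0880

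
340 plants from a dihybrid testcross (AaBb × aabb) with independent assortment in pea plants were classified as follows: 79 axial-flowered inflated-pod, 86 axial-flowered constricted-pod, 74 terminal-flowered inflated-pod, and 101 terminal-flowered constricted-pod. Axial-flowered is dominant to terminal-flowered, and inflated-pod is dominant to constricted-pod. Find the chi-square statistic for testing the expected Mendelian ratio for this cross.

4.871

A dihybrid testcross with independent assortment gives a 1:1:1:1 ratio.
Expected counts for N = 340 under a 1:1:1:1 ratio (total parts = 4):
  axial-flowered inflated-pod: 340 × 1/4 = 85
  axial-flowered constricted-pod: 340 × 1/4 = 85
  terminal-flowered inflated-pod: 340 × 1/4 = 85
  terminal-flowered constricted-pod: 340 × 1/4 = 85
χ² = Σ (O − E)² / E
  axial-flowered inflated-pod: (79 − 85)² / 85 = 0.4235
  axial-flowered constricted-pod: (86 − 85)² / 85 = 0.0118
  terminal-flowered inflated-pod: (74 − 85)² / 85 = 1.4235
  terminal-flowered constricted-pod: (101 − 85)² / 85 = 3.0118
χ² = 0.4235 + 0.0118 + 1.4235 + 3.0118 = 4.8706 ≈ 4.871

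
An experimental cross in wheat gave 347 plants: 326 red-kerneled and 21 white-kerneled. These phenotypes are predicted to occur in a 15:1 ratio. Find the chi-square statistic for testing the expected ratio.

0.023

Under the 15:1 hypothesis (Σ ratio = 16, N = 347):
  red-kerneled: 347 × 15/16 = 325.3125
  white-kerneled: 347 × 1/16 = 21.6875
χ² = Σ (O − E)² / E
  red-kerneled: (326 − 325.3125)² / 325.3125 = 0.0015
  white-kerneled: (21 − 21.6875)² / 21.6875 = 0.0218
χ² = 0.0015 + 0.0218 = 0.0233 ≈ 0.023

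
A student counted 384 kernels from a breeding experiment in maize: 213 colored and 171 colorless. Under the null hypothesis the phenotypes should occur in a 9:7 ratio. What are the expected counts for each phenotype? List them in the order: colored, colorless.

Expected counts for N = 384 under a 9:7 ratio (total parts = 16):
  colored: 384 × 9/16 = 216
  colorless: 384 × 7/16 = 168

216, 168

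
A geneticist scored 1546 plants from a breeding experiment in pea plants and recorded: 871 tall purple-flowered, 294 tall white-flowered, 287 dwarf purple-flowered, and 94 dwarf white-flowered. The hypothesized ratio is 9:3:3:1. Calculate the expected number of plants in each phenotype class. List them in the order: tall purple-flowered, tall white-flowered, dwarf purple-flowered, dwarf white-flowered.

Total ratio parts = 16. Expected numbers out of 1546:
  tall purple-flowered: 1546 × 9/16 = 869.625
  tall white-flowered: 1546 × 3/16 = 289.875
  dwarf purple-flowered: 1546 × 3/16 = 289.875
  dwarf white-flowered: 1546 × 1/16 = 96.625

869.625, 289.875, 289.875, 96.625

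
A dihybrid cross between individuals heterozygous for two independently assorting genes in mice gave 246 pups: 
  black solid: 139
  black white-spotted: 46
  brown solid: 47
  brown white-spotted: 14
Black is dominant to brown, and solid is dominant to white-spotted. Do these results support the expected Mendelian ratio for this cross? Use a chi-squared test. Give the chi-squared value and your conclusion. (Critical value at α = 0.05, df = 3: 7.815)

0.143; consistent

A dihybrid F₂ with independent assortment and complete dominance at both loci gives a 9:3:3:1 phenotypic ratio.
The 9:3:3:1 ratio has 16 parts, so with N = 246 the expected counts are:
  black solid: 246 × 9/16 = 138.375
  black white-spotted: 246 × 3/16 = 46.125
  brown solid: 246 × 3/16 = 46.125
  brown white-spotted: 246 × 1/16 = 15.375
χ² = Σ (O − E)² / E
  black solid: (139 − 138.375)² / 138.375 = 0.0028
  black white-spotted: (46 − 46.125)² / 46.125 = 0.0003
  brown solid: (47 − 46.125)² / 46.125 = 0.0166
  brown white-spotted: (14 − 15.375)² / 15.375 = 0.1230
χ² = 0.0028 + 0.0003 + 0.0166 + 0.1230 = 0.1427 ≈ 0.143
Degrees of freedom = 4 − 1 = 3; critical value at α = 0.05 is 7.815.
Since 0.143 < 7.815, we fail to reject the null hypothesis — the data are consistent with the 9:3:3:1 ratio.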